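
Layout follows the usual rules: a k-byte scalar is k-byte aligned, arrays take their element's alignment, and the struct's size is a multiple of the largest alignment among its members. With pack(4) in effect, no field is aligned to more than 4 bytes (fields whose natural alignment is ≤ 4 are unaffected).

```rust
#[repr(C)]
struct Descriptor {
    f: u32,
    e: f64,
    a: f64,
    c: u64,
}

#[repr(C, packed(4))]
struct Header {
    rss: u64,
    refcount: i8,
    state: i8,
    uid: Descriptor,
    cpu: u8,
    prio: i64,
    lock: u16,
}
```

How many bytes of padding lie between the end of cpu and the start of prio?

3

Descriptor: 0..4  f  (4B, 4-aligned); 4..8  -- padding (4B); 8..16  e  (8B, 8-aligned); 16..24  a  (8B, 8-aligned); 24..32  c  (8B, 8-aligned); sizeof = 32, alignof = 8
0..8  rss  (8B, 4-aligned)
8..9  refcount  (1B, 1-aligned)
9..10  state  (1B, 1-aligned)
10..12  -- padding (2B)
12..44  uid  (32B, 4-aligned)
44..45  cpu  (1B, 1-aligned)
45..48  -- padding (3B)
48..56  prio  (8B, 4-aligned)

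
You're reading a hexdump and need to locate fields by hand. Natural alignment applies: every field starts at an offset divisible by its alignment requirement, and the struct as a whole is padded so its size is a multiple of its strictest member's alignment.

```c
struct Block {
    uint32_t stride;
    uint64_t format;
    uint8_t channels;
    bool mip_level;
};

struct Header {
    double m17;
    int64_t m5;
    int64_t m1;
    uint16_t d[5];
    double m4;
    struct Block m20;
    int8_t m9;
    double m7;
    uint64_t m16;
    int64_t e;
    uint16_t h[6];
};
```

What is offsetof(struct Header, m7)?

Block: 0..4  stride  (4B, 4-aligned); 4..8  -- padding (4B); 8..16  format  (8B, 8-aligned); 16..17  channels  (1B, 1-aligned); 17..18  mip_level  (1B, 1-aligned); 18..24  -- tail padding (6B); sizeof = 24, alignof = 8
0..8  m17  (8B, 8-aligned)
8..16  m5  (8B, 8-aligned)
16..24  m1  (8B, 8-aligned)
24..34  d  (10B, 2-aligned)
34..40  -- padding (6B)
40..48  m4  (8B, 8-aligned)
48..72  m20  (24B, 8-aligned)
72..73  m9  (1B, 1-aligned)
73..80  -- padding (7B)
80..88  m7  (8B, 8-aligned)

80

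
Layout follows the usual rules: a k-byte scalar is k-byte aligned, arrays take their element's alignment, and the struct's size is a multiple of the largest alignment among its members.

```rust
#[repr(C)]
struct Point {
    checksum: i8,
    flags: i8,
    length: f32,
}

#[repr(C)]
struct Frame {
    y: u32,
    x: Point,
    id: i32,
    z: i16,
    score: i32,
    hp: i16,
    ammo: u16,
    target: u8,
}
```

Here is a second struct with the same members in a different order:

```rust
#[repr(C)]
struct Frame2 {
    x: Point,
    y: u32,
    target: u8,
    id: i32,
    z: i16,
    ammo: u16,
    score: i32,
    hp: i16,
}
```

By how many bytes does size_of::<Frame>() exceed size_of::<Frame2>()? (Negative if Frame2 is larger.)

Point: checksum at 0 (size 1, align 1) → ends 1; flags at 1 (size 1, align 1) → ends 2; pad 2 to align 4 for length; length at 4 (size 4, align 4) → ends 8; total 8 bytes, alignment 4
y at 0 (size 4, align 4) → ends 4
x at 4 (size 8, align 4) → ends 12
id at 12 (size 4, align 4) → ends 16
z at 16 (size 2, align 2) → ends 18
pad 2 to align 4 for score
score at 20 (size 4, align 4) → ends 24
hp at 24 (size 2, align 2) → ends 26
ammo at 26 (size 2, align 2) → ends 28
target at 28 (size 1, align 1) → ends 29
tail pad 3 to reach multiple of 4
total 32 bytes, alignment 4
— Frame2 —
x at 0 (size 8, align 4) → ends 8
y at 8 (size 4, align 4) → ends 12
target at 12 (size 1, align 1) → ends 13
pad 3 to align 4 for id
id at 16 (size 4, align 4) → ends 20
z at 20 (size 2, align 2) → ends 22
ammo at 22 (size 2, align 2) → ends 24
score at 24 (size 4, align 4) → ends 28
hp at 28 (size 2, align 2) → ends 30
tail pad 2 to reach multiple of 4
total 32 bytes, alignment 4
32 − 32 = 0

0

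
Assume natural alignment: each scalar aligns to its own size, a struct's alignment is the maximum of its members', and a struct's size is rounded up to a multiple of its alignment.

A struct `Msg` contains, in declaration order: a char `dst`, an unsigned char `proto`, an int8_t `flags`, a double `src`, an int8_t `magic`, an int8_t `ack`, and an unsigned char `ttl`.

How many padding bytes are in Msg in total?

0..1  dst  (1B, 1-aligned)
1..2  proto  (1B, 1-aligned)
2..3  flags  (1B, 1-aligned)
3..8  -- padding (5B)
8..16  src  (8B, 8-aligned)
16..17  magic  (1B, 1-aligned)
17..18  ack  (1B, 1-aligned)
18..19  ttl  (1B, 1-aligned)
19..24  -- tail padding (5B)
sizeof = 24, alignof = 8
data bytes 14, size 24 → padding 10

10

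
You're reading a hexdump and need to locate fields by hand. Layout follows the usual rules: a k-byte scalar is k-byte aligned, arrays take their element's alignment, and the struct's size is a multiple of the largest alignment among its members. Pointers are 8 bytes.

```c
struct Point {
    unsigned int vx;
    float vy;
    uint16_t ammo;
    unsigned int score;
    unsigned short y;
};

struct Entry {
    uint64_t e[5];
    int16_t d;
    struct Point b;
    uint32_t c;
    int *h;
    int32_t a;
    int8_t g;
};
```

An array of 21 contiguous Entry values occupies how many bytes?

1848

Point: @0: vx [4B, align 4] → 4; @4: vy [4B, align 4] → 8; @8: ammo [2B, align 2] → 10; +2 pad (align 4); @12: score [4B, align 4] → 16; @16: y [2B, align 2] → 18; +2 tail pad (align 4); size 20, align 4
@0: e [40B, align 8] → 40
@40: d [2B, align 2] → 42
+2 pad (align 4)
@44: b [20B, align 4] → 64
@64: c [4B, align 4] → 68
+4 pad (align 8)
@72: h [8B, align 8] → 80
@80: a [4B, align 4] → 84
@84: g [1B, align 1] → 85
+3 tail pad (align 8)
size 88, align 8
array of 21: 21 × 88 = 1848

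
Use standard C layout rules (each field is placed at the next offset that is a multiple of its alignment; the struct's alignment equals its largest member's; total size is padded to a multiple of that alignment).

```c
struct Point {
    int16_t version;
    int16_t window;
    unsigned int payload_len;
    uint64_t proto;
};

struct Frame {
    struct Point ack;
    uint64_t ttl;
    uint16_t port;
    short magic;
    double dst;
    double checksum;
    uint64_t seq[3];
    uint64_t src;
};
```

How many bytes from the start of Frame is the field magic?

Point: @0: version [2B, align 2] → 2; @2: window [2B, align 2] → 4; @4: payload_len [4B, align 4] → 8; @8: proto [8B, align 8] → 16; size 16, align 8
@0: ack [16B, align 8] → 16
@16: ttl [8B, align 8] → 24
@24: port [2B, align 2] → 26
@26: magic [2B, align 2] → 28

26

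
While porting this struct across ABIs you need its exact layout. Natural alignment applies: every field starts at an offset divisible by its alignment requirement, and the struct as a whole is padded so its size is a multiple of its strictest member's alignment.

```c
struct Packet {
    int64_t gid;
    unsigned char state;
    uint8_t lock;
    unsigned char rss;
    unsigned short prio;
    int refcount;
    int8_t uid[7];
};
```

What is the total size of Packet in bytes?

gid at 0 (size 8, align 8) → ends 8
state at 8 (size 1, align 1) → ends 9
lock at 9 (size 1, align 1) → ends 10
rss at 10 (size 1, align 1) → ends 11
pad 1 to align 2 for prio
prio at 12 (size 2, align 2) → ends 14
pad 2 to align 4 for refcount
refcount at 16 (size 4, align 4) → ends 20
uid at 20 (size 7, align 1) → ends 27
tail pad 5 to reach multiple of 8
total 32 bytes, alignment 8

32 bytes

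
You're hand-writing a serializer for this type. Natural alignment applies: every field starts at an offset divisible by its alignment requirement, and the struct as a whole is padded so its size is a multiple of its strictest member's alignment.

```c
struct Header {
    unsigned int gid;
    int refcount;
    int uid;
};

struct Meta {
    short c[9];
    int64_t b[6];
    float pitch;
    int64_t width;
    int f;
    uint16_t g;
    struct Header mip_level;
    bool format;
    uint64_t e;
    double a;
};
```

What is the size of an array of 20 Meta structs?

Header: @0: gid [4B, align 4] → 4; @4: refcount [4B, align 4] → 8; @8: uid [4B, align 4] → 12; size 12, align 4
@0: c [18B, align 2] → 18
+6 pad (align 8)
@24: b [48B, align 8] → 72
@72: pitch [4B, align 4] → 76
+4 pad (align 8)
@80: width [8B, align 8] → 88
@88: f [4B, align 4] → 92
@92: g [2B, align 2] → 94
+2 pad (align 4)
@96: mip_level [12B, align 4] → 108
@108: format [1B, align 1] → 109
+3 pad (align 8)
@112: e [8B, align 8] → 120
@120: a [8B, align 8] → 128
size 128, align 8
array of 20: 20 × 128 = 2560

2560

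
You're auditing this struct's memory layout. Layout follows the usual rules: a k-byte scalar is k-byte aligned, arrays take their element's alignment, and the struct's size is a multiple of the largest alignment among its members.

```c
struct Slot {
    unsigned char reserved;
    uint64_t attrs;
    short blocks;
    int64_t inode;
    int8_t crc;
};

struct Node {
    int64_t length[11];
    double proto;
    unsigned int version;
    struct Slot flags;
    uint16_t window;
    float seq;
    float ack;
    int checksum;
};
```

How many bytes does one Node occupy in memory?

160

Slot: reserved at 0 (size 1, align 1) → ends 1; pad 7 to align 8 for attrs; attrs at 8 (size 8, align 8) → ends 16; blocks at 16 (size 2, align 2) → ends 18; pad 6 to align 8 for inode; inode at 24 (size 8, align 8) → ends 32; crc at 32 (size 1, align 1) → ends 33; tail pad 7 to reach multiple of 8; total 40 bytes, alignment 8
length at 0 (size 88, align 8) → ends 88
proto at 88 (size 8, align 8) → ends 96
version at 96 (size 4, align 4) → ends 100
pad 4 to align 8 for flags
flags at 104 (size 40, align 8) → ends 144
window at 144 (size 2, align 2) → ends 146
pad 2 to align 4 for seq
seq at 148 (size 4, align 4) → ends 152
ack at 152 (size 4, align 4) → ends 156
checksum at 156 (size 4, align 4) → ends 160
total 160 bytes, alignment 8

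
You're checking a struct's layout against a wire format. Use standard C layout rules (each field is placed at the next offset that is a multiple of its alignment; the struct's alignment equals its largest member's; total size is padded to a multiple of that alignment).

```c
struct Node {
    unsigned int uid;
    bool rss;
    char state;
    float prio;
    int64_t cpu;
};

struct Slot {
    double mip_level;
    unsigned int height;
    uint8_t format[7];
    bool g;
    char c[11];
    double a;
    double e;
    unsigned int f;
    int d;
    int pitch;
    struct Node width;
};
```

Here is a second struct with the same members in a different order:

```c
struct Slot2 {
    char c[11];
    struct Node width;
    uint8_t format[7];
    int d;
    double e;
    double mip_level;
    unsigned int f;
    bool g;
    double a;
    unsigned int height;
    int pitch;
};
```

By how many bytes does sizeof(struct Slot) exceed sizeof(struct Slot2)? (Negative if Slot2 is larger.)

-8

Node: 0..4  uid  (4B, 4-aligned); 4..5  rss  (1B, 1-aligned); 5..6  state  (1B, 1-aligned); 6..8  -- padding (2B); 8..12  prio  (4B, 4-aligned); 12..16  -- padding (4B); 16..24  cpu  (8B, 8-aligned); sizeof = 24, alignof = 8
0..8  mip_level  (8B, 8-aligned)
8..12  height  (4B, 4-aligned)
12..19  format  (7B, 1-aligned)
19..20  g  (1B, 1-aligned)
20..31  c  (11B, 1-aligned)
31..32  -- padding (1B)
32..40  a  (8B, 8-aligned)
40..48  e  (8B, 8-aligned)
48..52  f  (4B, 4-aligned)
52..56  d  (4B, 4-aligned)
56..60  pitch  (4B, 4-aligned)
60..64  -- padding (4B)
64..88  width  (24B, 8-aligned)
sizeof = 88, alignof = 8
— Slot2 —
0..11  c  (11B, 1-aligned)
11..16  -- padding (5B)
16..40  width  (24B, 8-aligned)
40..47  format  (7B, 1-aligned)
47..48  -- padding (1B)
48..52  d  (4B, 4-aligned)
52..56  -- padding (4B)
56..64  e  (8B, 8-aligned)
64..72  mip_level  (8B, 8-aligned)
72..76  f  (4B, 4-aligned)
76..77  g  (1B, 1-aligned)
77..80  -- padding (3B)
80..88  a  (8B, 8-aligned)
88..92  height  (4B, 4-aligned)
92..96  pitch  (4B, 4-aligned)
sizeof = 96, alignof = 8
88 − 96 = -8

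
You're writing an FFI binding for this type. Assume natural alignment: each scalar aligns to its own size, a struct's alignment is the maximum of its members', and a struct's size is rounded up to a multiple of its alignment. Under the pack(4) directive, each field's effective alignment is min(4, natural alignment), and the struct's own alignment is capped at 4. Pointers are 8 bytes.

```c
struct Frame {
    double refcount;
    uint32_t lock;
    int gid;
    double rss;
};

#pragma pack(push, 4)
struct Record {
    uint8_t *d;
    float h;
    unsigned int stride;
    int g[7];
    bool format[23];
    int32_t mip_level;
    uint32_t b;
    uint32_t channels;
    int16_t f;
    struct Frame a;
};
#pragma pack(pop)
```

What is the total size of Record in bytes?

Frame: refcount at 0 (size 8, align 8) → ends 8; lock at 8 (size 4, align 4) → ends 12; gid at 12 (size 4, align 4) → ends 16; rss at 16 (size 8, align 8) → ends 24; total 24 bytes, alignment 8
d at 0 (size 8, align 4) → ends 8
h at 8 (size 4, align 4) → ends 12
stride at 12 (size 4, align 4) → ends 16
g at 16 (size 28, align 4) → ends 44
format at 44 (size 23, align 1) → ends 67
pad 1 to align 4 for mip_level
mip_level at 68 (size 4, align 4) → ends 72
b at 72 (size 4, align 4) → ends 76
channels at 76 (size 4, align 4) → ends 80
f at 80 (size 2, align 2) → ends 82
pad 2 to align 4 for a
a at 84 (size 24, align 4) → ends 108
total 108 bytes, alignment 4

108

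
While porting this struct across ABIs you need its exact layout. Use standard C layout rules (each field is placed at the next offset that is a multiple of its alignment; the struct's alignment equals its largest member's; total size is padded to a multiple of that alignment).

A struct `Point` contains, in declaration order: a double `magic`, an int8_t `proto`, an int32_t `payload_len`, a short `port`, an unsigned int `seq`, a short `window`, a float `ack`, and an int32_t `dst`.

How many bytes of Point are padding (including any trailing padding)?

0..8  magic  (8B, 8-aligned)
8..9  proto  (1B, 1-aligned)
9..12  -- padding (3B)
12..16  payload_len  (4B, 4-aligned)
16..18  port  (2B, 2-aligned)
18..20  -- padding (2B)
20..24  seq  (4B, 4-aligned)
24..26  window  (2B, 2-aligned)
26..28  -- padding (2B)
28..32  ack  (4B, 4-aligned)
32..36  dst  (4B, 4-aligned)
36..40  -- tail padding (4B)
sizeof = 40, alignof = 8
data bytes 29, size 40 → padding 11

11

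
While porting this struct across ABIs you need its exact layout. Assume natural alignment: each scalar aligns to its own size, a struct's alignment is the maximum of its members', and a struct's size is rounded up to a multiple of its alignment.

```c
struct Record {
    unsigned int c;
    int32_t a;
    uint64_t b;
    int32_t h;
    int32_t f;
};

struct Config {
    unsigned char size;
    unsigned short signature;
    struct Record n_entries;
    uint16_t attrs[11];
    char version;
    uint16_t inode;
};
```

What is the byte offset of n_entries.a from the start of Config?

Record: 0..4  c  (4B, 4-aligned); 4..8  a  (4B, 4-aligned); 8..16  b  (8B, 8-aligned); 16..20  h  (4B, 4-aligned); 20..24  f  (4B, 4-aligned); sizeof = 24, alignof = 8
0..1  size  (1B, 1-aligned)
1..2  -- padding (1B)
2..4  signature  (2B, 2-aligned)
4..8  -- padding (4B)
8..32  n_entries  (24B, 8-aligned)
within Record: a at 4
8 + 4 = 12

12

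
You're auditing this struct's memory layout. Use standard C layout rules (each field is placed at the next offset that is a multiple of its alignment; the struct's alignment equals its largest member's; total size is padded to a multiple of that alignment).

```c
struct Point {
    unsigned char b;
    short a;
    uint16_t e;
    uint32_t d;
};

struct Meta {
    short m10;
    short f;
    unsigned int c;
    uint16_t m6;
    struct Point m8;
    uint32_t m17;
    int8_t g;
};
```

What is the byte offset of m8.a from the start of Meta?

Point: b at 0 (size 1, align 1) → ends 1; pad 1 to align 2 for a; a at 2 (size 2, align 2) → ends 4; e at 4 (size 2, align 2) → ends 6; pad 2 to align 4 for d; d at 8 (size 4, align 4) → ends 12; total 12 bytes, alignment 4
m10 at 0 (size 2, align 2) → ends 2
f at 2 (size 2, align 2) → ends 4
c at 4 (size 4, align 4) → ends 8
m6 at 8 (size 2, align 2) → ends 10
pad 2 to align 4 for m8
m8 at 12 (size 12, align 4) → ends 24
within Point: a at 2
12 + 2 = 14

14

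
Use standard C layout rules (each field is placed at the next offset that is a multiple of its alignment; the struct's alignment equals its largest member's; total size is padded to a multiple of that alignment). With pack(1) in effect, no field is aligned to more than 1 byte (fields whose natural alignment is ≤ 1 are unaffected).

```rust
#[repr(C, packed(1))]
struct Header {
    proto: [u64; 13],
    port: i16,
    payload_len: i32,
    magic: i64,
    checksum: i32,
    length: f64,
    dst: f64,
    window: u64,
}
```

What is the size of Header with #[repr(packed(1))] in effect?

proto at 0 (size 104, align 1) → ends 104
port at 104 (size 2, align 1) → ends 106
payload_len at 106 (size 4, align 1) → ends 110
magic at 110 (size 8, align 1) → ends 118
checksum at 118 (size 4, align 1) → ends 122
length at 122 (size 8, align 1) → ends 130
dst at 130 (size 8, align 1) → ends 138
window at 138 (size 8, align 1) → ends 146
total 146 bytes, alignment 1

146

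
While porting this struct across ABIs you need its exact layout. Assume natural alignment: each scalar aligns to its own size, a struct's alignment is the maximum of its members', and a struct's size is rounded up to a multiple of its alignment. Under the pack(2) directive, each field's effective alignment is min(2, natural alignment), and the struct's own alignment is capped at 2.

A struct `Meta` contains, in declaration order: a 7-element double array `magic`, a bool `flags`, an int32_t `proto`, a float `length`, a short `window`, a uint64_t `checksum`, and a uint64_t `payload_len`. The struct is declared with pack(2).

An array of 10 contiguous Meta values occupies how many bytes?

0..56  magic  (56B, 2-aligned)
56..57  flags  (1B, 1-aligned)
57..58  -- padding (1B)
58..62  proto  (4B, 2-aligned)
62..66  length  (4B, 2-aligned)
66..68  window  (2B, 2-aligned)
68..76  checksum  (8B, 2-aligned)
76..84  payload_len  (8B, 2-aligned)
sizeof = 84, alignof = 2
array of 10: 10 × 84 = 840

840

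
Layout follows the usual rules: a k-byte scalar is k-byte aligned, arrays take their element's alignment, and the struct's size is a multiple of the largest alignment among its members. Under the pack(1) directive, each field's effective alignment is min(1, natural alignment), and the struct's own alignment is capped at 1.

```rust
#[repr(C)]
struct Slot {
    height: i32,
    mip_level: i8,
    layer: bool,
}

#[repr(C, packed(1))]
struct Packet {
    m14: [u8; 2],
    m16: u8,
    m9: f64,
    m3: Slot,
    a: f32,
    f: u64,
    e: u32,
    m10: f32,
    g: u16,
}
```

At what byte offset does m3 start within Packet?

Slot: height at 0 (size 4, align 4) → ends 4; mip_level at 4 (size 1, align 1) → ends 5; layer at 5 (size 1, align 1) → ends 6; tail pad 2 to reach multiple of 4; total 8 bytes, alignment 4
m14 at 0 (size 2, align 1) → ends 2
m16 at 2 (size 1, align 1) → ends 3
m9 at 3 (size 8, align 1) → ends 11
m3 at 11 (size 8, align 1) → ends 19

11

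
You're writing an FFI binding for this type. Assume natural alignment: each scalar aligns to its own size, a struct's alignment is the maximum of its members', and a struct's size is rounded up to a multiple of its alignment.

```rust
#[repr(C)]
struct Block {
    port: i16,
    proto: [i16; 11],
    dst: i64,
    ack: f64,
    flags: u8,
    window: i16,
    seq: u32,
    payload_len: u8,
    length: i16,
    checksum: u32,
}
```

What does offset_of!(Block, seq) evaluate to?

@0: port [2B, align 2] → 2
@2: proto [22B, align 2] → 24
@24: dst [8B, align 8] → 32
@32: ack [8B, align 8] → 40
@40: flags [1B, align 1] → 41
+1 pad (align 2)
@42: window [2B, align 2] → 44
@44: seq [4B, align 4] → 48

44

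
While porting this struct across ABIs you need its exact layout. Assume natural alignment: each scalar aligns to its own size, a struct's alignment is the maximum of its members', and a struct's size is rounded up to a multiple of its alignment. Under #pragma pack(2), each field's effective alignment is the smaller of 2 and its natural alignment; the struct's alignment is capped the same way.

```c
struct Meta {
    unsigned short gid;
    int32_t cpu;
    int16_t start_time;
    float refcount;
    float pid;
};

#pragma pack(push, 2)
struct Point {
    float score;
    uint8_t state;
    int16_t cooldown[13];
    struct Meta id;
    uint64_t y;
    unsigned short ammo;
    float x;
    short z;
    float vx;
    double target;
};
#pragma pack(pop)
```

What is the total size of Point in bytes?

Meta: gid at 0 (size 2, align 2) → ends 2; pad 2 to align 4 for cpu; cpu at 4 (size 4, align 4) → ends 8; start_time at 8 (size 2, align 2) → ends 10; pad 2 to align 4 for refcount; refcount at 12 (size 4, align 4) → ends 16; pid at 16 (size 4, align 4) → ends 20; total 20 bytes, alignment 4
score at 0 (size 4, align 2) → ends 4
state at 4 (size 1, align 1) → ends 5
pad 1 to align 2 for cooldown
cooldown at 6 (size 26, align 2) → ends 32
id at 32 (size 20, align 2) → ends 52
y at 52 (size 8, align 2) → ends 60
ammo at 60 (size 2, align 2) → ends 62
x at 62 (size 4, align 2) → ends 66
z at 66 (size 2, align 2) → ends 68
vx at 68 (size 4, align 2) → ends 72
target at 72 (size 8, align 2) → ends 80
total 80 bytes, alignment 2

80 bytes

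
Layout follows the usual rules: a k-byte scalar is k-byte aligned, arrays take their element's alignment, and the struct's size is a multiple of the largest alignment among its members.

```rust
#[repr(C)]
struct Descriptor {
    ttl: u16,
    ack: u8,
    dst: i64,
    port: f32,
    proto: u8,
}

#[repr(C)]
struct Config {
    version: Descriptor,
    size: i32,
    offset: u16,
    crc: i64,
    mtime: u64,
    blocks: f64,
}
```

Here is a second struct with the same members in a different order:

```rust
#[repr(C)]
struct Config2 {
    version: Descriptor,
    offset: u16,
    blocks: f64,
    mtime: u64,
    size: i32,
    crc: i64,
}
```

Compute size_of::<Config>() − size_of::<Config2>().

Descriptor: @0: ttl [2B, align 2] → 2; @2: ack [1B, align 1] → 3; +5 pad (align 8); @8: dst [8B, align 8] → 16; @16: port [4B, align 4] → 20; @20: proto [1B, align 1] → 21; +3 tail pad (align 8); size 24, align 8
@0: version [24B, align 8] → 24
@24: size [4B, align 4] → 28
@28: offset [2B, align 2] → 30
+2 pad (align 8)
@32: crc [8B, align 8] → 40
@40: mtime [8B, align 8] → 48
@48: blocks [8B, align 8] → 56
size 56, align 8
— Config2 —
@0: version [24B, align 8] → 24
@24: offset [2B, align 2] → 26
+6 pad (align 8)
@32: blocks [8B, align 8] → 40
@40: mtime [8B, align 8] → 48
@48: size [4B, align 4] → 52
+4 pad (align 8)
@56: crc [8B, align 8] → 64
size 64, align 8
56 − 64 = -8

-8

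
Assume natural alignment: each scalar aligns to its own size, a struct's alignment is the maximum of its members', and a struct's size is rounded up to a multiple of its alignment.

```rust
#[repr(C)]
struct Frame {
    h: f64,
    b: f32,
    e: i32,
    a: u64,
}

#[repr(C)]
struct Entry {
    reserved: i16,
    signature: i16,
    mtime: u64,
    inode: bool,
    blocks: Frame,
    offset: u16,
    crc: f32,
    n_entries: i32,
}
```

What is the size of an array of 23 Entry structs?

Frame: 0..8  h  (8B, 8-aligned); 8..12  b  (4B, 4-aligned); 12..16  e  (4B, 4-aligned); 16..24  a  (8B, 8-aligned); sizeof = 24, alignof = 8
0..2  reserved  (2B, 2-aligned)
2..4  signature  (2B, 2-aligned)
4..8  -- padding (4B)
8..16  mtime  (8B, 8-aligned)
16..17  inode  (1B, 1-aligned)
17..24  -- padding (7B)
24..48  blocks  (24B, 8-aligned)
48..50  offset  (2B, 2-aligned)
50..52  -- padding (2B)
52..56  crc  (4B, 4-aligned)
56..60  n_entries  (4B, 4-aligned)
60..64  -- tail padding (4B)
sizeof = 64, alignof = 8
array of 23: 23 × 64 = 1472

1472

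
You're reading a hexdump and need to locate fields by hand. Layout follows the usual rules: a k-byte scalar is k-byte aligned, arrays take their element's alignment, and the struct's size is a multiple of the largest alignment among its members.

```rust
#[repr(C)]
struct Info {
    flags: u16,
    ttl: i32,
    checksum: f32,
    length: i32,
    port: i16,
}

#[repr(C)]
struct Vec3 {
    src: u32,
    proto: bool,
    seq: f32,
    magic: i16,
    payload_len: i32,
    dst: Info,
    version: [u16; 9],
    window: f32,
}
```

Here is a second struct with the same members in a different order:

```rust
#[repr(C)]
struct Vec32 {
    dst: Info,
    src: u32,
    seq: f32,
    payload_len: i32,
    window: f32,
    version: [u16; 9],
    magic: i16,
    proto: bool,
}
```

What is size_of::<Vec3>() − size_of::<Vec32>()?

Info: 0..2  flags  (2B, 2-aligned); 2..4  -- padding (2B); 4..8  ttl  (4B, 4-aligned); 8..12  checksum  (4B, 4-aligned); 12..16  length  (4B, 4-aligned); 16..18  port  (2B, 2-aligned); 18..20  -- tail padding (2B); sizeof = 20, alignof = 4
0..4  src  (4B, 4-aligned)
4..5  proto  (1B, 1-aligned)
5..8  -- padding (3B)
8..12  seq  (4B, 4-aligned)
12..14  magic  (2B, 2-aligned)
14..16  -- padding (2B)
16..20  payload_len  (4B, 4-aligned)
20..40  dst  (20B, 4-aligned)
40..58  version  (18B, 2-aligned)
58..60  -- padding (2B)
60..64  window  (4B, 4-aligned)
sizeof = 64, alignof = 4
— Vec32 —
0..20  dst  (20B, 4-aligned)
20..24  src  (4B, 4-aligned)
24..28  seq  (4B, 4-aligned)
28..32  payload_len  (4B, 4-aligned)
32..36  window  (4B, 4-aligned)
36..54  version  (18B, 2-aligned)
54..56  magic  (2B, 2-aligned)
56..57  proto  (1B, 1-aligned)
57..60  -- tail padding (3B)
sizeof = 60, alignof = 4
64 − 60 = 4

4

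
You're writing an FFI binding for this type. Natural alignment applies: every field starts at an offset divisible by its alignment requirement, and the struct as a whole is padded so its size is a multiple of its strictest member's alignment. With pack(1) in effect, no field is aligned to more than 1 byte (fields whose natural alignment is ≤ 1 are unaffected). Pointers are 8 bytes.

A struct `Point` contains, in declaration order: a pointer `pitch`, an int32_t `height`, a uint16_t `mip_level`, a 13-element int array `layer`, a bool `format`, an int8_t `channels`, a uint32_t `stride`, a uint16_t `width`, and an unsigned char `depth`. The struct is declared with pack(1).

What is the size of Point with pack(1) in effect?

0..8  pitch  (8B, 1-aligned)
8..12  height  (4B, 1-aligned)
12..14  mip_level  (2B, 1-aligned)
14..66  layer  (52B, 1-aligned)
66..67  format  (1B, 1-aligned)
67..68  channels  (1B, 1-aligned)
68..72  stride  (4B, 1-aligned)
72..74  width  (2B, 1-aligned)
74..75  depth  (1B, 1-aligned)
sizeof = 75, alignof = 1

75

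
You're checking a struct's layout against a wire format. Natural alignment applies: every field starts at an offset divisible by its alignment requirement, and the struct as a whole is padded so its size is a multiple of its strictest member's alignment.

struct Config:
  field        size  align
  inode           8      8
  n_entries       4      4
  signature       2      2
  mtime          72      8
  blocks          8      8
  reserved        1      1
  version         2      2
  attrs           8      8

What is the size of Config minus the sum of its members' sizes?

7

@0: inode [8B, align 8] → 8
@8: n_entries [4B, align 4] → 12
@12: signature [2B, align 2] → 14
+2 pad (align 8)
@16: mtime [72B, align 8] → 88
@88: blocks [8B, align 8] → 96
@96: reserved [1B, align 1] → 97
+1 pad (align 2)
@98: version [2B, align 2] → 100
+4 pad (align 8)
@104: attrs [8B, align 8] → 112
size 112, align 8
data bytes 105, size 112 → padding 7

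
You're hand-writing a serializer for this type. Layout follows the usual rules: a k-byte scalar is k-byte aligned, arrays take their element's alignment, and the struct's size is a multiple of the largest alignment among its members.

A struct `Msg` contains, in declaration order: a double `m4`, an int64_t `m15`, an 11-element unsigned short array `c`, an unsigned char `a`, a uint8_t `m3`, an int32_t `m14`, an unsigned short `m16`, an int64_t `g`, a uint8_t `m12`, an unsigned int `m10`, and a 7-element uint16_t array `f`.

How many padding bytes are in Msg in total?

m4 at 0 (size 8, align 8) → ends 8
m15 at 8 (size 8, align 8) → ends 16
c at 16 (size 22, align 2) → ends 38
a at 38 (size 1, align 1) → ends 39
m3 at 39 (size 1, align 1) → ends 40
m14 at 40 (size 4, align 4) → ends 44
m16 at 44 (size 2, align 2) → ends 46
pad 2 to align 8 for g
g at 48 (size 8, align 8) → ends 56
m12 at 56 (size 1, align 1) → ends 57
pad 3 to align 4 for m10
m10 at 60 (size 4, align 4) → ends 64
f at 64 (size 14, align 2) → ends 78
tail pad 2 to reach multiple of 8
total 80 bytes, alignment 8
data bytes 73, size 80 → padding 7

7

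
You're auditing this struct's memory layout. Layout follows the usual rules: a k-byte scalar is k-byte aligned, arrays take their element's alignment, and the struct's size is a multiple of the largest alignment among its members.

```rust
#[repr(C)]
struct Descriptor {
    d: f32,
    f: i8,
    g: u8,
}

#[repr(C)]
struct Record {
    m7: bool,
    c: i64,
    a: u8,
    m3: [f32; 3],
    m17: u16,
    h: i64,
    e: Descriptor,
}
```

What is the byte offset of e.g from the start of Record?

53

Descriptor: d at 0 (size 4, align 4) → ends 4; f at 4 (size 1, align 1) → ends 5; g at 5 (size 1, align 1) → ends 6; tail pad 2 to reach multiple of 4; total 8 bytes, alignment 4
m7 at 0 (size 1, align 1) → ends 1
pad 7 to align 8 for c
c at 8 (size 8, align 8) → ends 16
a at 16 (size 1, align 1) → ends 17
pad 3 to align 4 for m3
m3 at 20 (size 12, align 4) → ends 32
m17 at 32 (size 2, align 2) → ends 34
pad 6 to align 8 for h
h at 40 (size 8, align 8) → ends 48
e at 48 (size 8, align 4) → ends 56
within Descriptor: g at 5
48 + 5 = 53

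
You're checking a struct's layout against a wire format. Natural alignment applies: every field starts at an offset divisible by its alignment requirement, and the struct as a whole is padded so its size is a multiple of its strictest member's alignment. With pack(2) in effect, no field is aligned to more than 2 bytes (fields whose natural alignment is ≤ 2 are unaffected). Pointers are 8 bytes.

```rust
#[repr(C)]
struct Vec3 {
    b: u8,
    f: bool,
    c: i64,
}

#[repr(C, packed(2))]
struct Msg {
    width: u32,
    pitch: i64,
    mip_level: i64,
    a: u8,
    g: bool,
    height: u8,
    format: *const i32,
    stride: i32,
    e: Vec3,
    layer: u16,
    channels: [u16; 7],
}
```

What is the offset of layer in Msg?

52

Vec3: 0..1  b  (1B, 1-aligned); 1..2  f  (1B, 1-aligned); 2..8  -- padding (6B); 8..16  c  (8B, 8-aligned); sizeof = 16, alignof = 8
0..4  width  (4B, 2-aligned)
4..12  pitch  (8B, 2-aligned)
12..20  mip_level  (8B, 2-aligned)
20..21  a  (1B, 1-aligned)
21..22  g  (1B, 1-aligned)
22..23  height  (1B, 1-aligned)
23..24  -- padding (1B)
24..32  format  (8B, 2-aligned)
32..36  stride  (4B, 2-aligned)
36..52  e  (16B, 2-aligned)
52..54  layer  (2B, 2-aligned)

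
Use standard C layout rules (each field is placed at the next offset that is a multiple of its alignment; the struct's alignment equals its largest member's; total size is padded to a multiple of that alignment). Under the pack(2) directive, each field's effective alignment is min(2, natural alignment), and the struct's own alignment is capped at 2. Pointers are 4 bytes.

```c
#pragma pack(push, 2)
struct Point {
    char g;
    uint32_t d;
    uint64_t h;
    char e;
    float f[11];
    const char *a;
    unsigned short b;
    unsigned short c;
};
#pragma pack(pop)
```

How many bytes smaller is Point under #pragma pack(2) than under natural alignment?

4

natural layout:
  0..1  g  (1B, 1-aligned)
  1..4  -- padding (3B)
  4..8  d  (4B, 4-aligned)
  8..16  h  (8B, 8-aligned)
  16..17  e  (1B, 1-aligned)
  17..20  -- padding (3B)
  20..64  f  (44B, 4-aligned)
  64..68  a  (4B, 4-aligned)
  68..70  b  (2B, 2-aligned)
  70..72  c  (2B, 2-aligned)
  sizeof = 72, alignof = 8
packed(2) layout:
  0..1  g  (1B, 1-aligned)
  1..2  -- padding (1B)
  2..6  d  (4B, 2-aligned)
  6..14  h  (8B, 2-aligned)
  14..15  e  (1B, 1-aligned)
  15..16  -- padding (1B)
  16..60  f  (44B, 2-aligned)
  60..64  a  (4B, 2-aligned)
  64..66  b  (2B, 2-aligned)
  66..68  c  (2B, 2-aligned)
  sizeof = 68, alignof = 2
72 − 68 = 4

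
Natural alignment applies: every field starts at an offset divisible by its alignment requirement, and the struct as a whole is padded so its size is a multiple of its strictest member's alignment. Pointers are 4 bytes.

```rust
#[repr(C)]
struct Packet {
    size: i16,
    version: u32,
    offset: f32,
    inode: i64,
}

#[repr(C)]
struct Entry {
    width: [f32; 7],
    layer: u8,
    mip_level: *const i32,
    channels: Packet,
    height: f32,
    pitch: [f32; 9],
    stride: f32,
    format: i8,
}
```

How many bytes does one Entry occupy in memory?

112

Packet: @0: size [2B, align 2] → 2; +2 pad (align 4); @4: version [4B, align 4] → 8; @8: offset [4B, align 4] → 12; +4 pad (align 8); @16: inode [8B, align 8] → 24; size 24, align 8
@0: width [28B, align 4] → 28
@28: layer [1B, align 1] → 29
+3 pad (align 4)
@32: mip_level [4B, align 4] → 36
+4 pad (align 8)
@40: channels [24B, align 8] → 64
@64: height [4B, align 4] → 68
@68: pitch [36B, align 4] → 104
@104: stride [4B, align 4] → 108
@108: format [1B, align 1] → 109
+3 tail pad (align 8)
size 112, align 8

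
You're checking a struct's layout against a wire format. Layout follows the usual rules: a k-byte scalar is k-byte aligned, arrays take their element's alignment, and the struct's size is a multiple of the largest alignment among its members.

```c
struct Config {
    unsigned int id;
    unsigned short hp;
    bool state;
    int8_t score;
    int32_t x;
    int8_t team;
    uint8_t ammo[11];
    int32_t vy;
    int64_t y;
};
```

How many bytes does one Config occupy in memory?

40 bytes

id at 0 (size 4, align 4) → ends 4
hp at 4 (size 2, align 2) → ends 6
state at 6 (size 1, align 1) → ends 7
score at 7 (size 1, align 1) → ends 8
x at 8 (size 4, align 4) → ends 12
team at 12 (size 1, align 1) → ends 13
ammo at 13 (size 11, align 1) → ends 24
vy at 24 (size 4, align 4) → ends 28
pad 4 to align 8 for y
y at 32 (size 8, align 8) → ends 40
total 40 bytes, alignment 8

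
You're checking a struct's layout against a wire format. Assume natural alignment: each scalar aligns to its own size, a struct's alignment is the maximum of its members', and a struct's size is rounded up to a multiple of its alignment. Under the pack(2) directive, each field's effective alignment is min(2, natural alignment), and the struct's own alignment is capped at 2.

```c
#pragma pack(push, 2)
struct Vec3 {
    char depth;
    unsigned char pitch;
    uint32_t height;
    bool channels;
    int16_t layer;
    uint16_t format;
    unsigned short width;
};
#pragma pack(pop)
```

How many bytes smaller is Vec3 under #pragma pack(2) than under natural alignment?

natural layout:
  0..1  depth  (1B, 1-aligned)
  1..2  pitch  (1B, 1-aligned)
  2..4  -- padding (2B)
  4..8  height  (4B, 4-aligned)
  8..9  channels  (1B, 1-aligned)
  9..10  -- padding (1B)
  10..12  layer  (2B, 2-aligned)
  12..14  format  (2B, 2-aligned)
  14..16  width  (2B, 2-aligned)
  sizeof = 16, alignof = 4
packed(2) layout:
  0..1  depth  (1B, 1-aligned)
  1..2  pitch  (1B, 1-aligned)
  2..6  height  (4B, 2-aligned)
  6..7  channels  (1B, 1-aligned)
  7..8  -- padding (1B)
  8..10  layer  (2B, 2-aligned)
  10..12  format  (2B, 2-aligned)
  12..14  width  (2B, 2-aligned)
  sizeof = 14, alignof = 2
16 − 14 = 2

2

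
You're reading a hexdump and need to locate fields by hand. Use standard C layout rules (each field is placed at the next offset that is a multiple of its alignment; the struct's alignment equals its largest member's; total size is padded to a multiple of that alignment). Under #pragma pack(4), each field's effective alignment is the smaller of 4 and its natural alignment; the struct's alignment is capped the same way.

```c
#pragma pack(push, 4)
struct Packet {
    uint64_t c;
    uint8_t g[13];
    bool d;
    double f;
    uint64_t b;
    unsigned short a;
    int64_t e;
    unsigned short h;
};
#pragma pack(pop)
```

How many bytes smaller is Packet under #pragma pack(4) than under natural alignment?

8

natural layout:
  @0: c [8B, align 8] → 8
  @8: g [13B, align 1] → 21
  @21: d [1B, align 1] → 22
  +2 pad (align 8)
  @24: f [8B, align 8] → 32
  @32: b [8B, align 8] → 40
  @40: a [2B, align 2] → 42
  +6 pad (align 8)
  @48: e [8B, align 8] → 56
  @56: h [2B, align 2] → 58
  +6 tail pad (align 8)
  size 64, align 8
packed(4) layout:
  @0: c [8B, align 4] → 8
  @8: g [13B, align 1] → 21
  @21: d [1B, align 1] → 22
  +2 pad (align 4)
  @24: f [8B, align 4] → 32
  @32: b [8B, align 4] → 40
  @40: a [2B, align 2] → 42
  +2 pad (align 4)
  @44: e [8B, align 4] → 52
  @52: h [2B, align 2] → 54
  +2 tail pad (align 4)
  size 56, align 4
64 − 56 = 8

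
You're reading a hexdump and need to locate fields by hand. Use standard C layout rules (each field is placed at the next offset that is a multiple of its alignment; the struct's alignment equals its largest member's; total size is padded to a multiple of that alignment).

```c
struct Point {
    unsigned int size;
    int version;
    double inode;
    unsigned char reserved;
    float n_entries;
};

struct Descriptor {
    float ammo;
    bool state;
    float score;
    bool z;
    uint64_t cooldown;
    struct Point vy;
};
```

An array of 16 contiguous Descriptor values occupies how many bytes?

Point: @0: size [4B, align 4] → 4; @4: version [4B, align 4] → 8; @8: inode [8B, align 8] → 16; @16: reserved [1B, align 1] → 17; +3 pad (align 4); @20: n_entries [4B, align 4] → 24; size 24, align 8
@0: ammo [4B, align 4] → 4
@4: state [1B, align 1] → 5
+3 pad (align 4)
@8: score [4B, align 4] → 12
@12: z [1B, align 1] → 13
+3 pad (align 8)
@16: cooldown [8B, align 8] → 24
@24: vy [24B, align 8] → 48
size 48, align 8
array of 16: 16 × 48 = 768

768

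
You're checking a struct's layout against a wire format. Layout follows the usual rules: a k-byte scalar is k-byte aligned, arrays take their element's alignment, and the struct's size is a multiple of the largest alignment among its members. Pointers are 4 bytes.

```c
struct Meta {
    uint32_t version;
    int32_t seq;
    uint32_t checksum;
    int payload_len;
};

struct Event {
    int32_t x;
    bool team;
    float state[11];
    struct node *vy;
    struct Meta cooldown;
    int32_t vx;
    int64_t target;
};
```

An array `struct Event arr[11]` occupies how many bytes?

Meta: version at 0 (size 4, align 4) → ends 4; seq at 4 (size 4, align 4) → ends 8; checksum at 8 (size 4, align 4) → ends 12; payload_len at 12 (size 4, align 4) → ends 16; total 16 bytes, alignment 4
x at 0 (size 4, align 4) → ends 4
team at 4 (size 1, align 1) → ends 5
pad 3 to align 4 for state
state at 8 (size 44, align 4) → ends 52
vy at 52 (size 4, align 4) → ends 56
cooldown at 56 (size 16, align 4) → ends 72
vx at 72 (size 4, align 4) → ends 76
pad 4 to align 8 for target
target at 80 (size 8, align 8) → ends 88
total 88 bytes, alignment 8
array of 11: 11 × 88 = 968

968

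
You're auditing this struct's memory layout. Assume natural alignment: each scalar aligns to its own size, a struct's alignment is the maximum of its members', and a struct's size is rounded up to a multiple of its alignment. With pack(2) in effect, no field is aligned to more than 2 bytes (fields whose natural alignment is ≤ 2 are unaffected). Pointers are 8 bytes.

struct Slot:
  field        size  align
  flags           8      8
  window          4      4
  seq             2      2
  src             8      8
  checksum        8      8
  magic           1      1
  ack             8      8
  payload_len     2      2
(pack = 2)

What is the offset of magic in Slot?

@0: flags [8B, align 2] → 8
@8: window [4B, align 2] → 12
@12: seq [2B, align 2] → 14
@14: src [8B, align 2] → 22
@22: checksum [8B, align 2] → 30
@30: magic [1B, align 1] → 31

30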